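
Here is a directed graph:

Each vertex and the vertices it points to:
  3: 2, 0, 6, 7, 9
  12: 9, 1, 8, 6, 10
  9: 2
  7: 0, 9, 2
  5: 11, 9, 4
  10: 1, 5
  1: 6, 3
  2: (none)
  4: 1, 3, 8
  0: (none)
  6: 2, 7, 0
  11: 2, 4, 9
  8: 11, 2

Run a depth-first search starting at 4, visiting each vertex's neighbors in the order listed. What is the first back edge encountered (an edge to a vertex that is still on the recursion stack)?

11->4

DFS from 4 (visiting each vertex's neighbors in the order listed); mark gray on enter, black on exit:
4 gray
  1 gray
    6 gray
      2 gray
      2 black
      7 gray
        0 gray
        0 black
        9 gray
          9→2: 2 black — skip
        9 black
        7→2: 2 black — skip
      7 black
      6→0: 0 black — skip
    6 black
    3 gray
      3→2: 2 black — skip
      3→0: 0 black — skip
      3→6: 6 black — skip
      3→7: 7 black — skip
      3→9: 9 black — skip
    3 black
  1 black
  4→3: 3 black — skip
  8 gray
    11 gray
      11→2: 2 black — skip
      11→4: 4 is gray → back edge
First back edge: 11 → 4.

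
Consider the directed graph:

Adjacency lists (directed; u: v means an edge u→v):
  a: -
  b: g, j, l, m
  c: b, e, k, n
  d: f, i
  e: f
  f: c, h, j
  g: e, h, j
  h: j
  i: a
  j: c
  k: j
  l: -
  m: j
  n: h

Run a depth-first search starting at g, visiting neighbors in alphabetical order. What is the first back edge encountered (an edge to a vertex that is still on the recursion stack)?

b→g

DFS from g (visiting neighbors in alphabetical order); mark gray on enter, black on exit:
g gray
  e gray
    f gray
      c gray
        b gray
          b→g: g is gray → back edge
First back edge: b → g.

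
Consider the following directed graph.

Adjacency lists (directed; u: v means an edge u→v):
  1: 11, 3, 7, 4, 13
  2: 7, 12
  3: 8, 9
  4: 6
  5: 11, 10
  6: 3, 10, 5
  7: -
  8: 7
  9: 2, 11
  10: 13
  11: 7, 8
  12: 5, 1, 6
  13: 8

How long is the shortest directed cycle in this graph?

5

For each vertex v, BFS finds the shortest path from v back to v.
The shortest such closed walk is 12 → 6 → 3 → 9 → 2 → 12, length 5.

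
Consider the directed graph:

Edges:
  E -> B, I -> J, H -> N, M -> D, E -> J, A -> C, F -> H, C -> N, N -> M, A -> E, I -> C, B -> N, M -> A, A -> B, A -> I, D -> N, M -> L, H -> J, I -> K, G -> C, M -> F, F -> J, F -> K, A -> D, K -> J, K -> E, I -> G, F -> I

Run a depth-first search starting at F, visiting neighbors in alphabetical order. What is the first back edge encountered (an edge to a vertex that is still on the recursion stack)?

DFS from F (visiting neighbors in alphabetical order); mark gray on enter, black on exit:
F gray
  H gray
    J gray
    J black
    N gray
      M gray
        A gray
          B gray
            B→N: N is gray → back edge
First back edge: B → N.

B→N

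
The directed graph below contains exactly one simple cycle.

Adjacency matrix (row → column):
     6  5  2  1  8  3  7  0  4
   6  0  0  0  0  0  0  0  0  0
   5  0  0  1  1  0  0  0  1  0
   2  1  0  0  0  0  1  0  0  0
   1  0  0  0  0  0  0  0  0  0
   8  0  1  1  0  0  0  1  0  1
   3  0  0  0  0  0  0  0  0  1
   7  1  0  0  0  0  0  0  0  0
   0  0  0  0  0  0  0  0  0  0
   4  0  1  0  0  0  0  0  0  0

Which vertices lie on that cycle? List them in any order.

2, 3, 4, 5

DFS with gray/black marking from 4:
4 gray
  5 gray
    0 gray
    0 black
    1 gray
    1 black
    2 gray
      6 gray
      6 black
      3 gray
        3→4: 4 is gray → back edge
Back edge closes the cycle 4 → 5 → 2 → 3 → 4; its vertices are {2, 3, 4, 5}.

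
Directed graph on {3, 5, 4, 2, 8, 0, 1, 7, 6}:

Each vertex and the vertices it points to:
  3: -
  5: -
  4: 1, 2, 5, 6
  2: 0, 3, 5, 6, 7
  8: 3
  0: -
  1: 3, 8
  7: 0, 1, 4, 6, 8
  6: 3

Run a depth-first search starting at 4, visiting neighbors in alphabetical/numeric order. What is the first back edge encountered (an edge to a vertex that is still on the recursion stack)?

7->4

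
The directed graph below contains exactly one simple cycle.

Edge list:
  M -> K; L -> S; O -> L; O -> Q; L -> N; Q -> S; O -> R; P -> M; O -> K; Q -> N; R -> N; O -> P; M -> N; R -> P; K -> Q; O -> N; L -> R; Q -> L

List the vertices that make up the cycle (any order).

K, L, M, P, Q, R

DFS with gray/black marking from K:
K gray
  Q gray
    N gray
    N black
    L gray
      L→N: N black — skip
      S gray
      S black
      R gray
        R→N: N black — skip
        P gray
          M gray
            M→N: N black — skip
            M→K: K is gray → back edge
Back edge closes the cycle K → Q → L → R → P → M → K; its vertices are {K, L, M, P, Q, R}.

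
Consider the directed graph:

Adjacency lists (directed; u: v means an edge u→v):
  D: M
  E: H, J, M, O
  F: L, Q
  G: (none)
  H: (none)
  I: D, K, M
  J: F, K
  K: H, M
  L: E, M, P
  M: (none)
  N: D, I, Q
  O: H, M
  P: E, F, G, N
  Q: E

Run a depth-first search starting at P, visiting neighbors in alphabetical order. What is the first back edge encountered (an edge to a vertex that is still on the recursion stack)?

L->E

DFS from P (visiting neighbors in alphabetical order); mark gray on enter, black on exit:
P gray
  E gray
    H gray
    H black
    J gray
      F gray
        L gray
          L→E: E is gray → back edge
First back edge: L → E.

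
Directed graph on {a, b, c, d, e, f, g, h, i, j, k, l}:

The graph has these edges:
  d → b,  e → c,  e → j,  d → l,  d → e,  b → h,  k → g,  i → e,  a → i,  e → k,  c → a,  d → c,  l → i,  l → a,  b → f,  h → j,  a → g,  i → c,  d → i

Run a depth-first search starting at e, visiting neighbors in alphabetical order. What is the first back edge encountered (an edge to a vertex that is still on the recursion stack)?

i->c

DFS from e (visiting neighbors in alphabetical order); mark gray on enter, black on exit:
e gray
  c gray
    a gray
      g gray
      g black
      i gray
        i→c: c is gray → back edge
First back edge: i → c.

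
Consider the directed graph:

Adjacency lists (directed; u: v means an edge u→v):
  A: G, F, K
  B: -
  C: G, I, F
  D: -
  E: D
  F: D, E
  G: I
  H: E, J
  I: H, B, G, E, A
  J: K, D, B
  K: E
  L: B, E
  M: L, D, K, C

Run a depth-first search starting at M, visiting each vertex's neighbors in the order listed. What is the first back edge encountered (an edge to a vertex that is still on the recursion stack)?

DFS from M (visiting each vertex's neighbors in the order listed); mark gray on enter, black on exit:
M gray
  L gray
    B gray
    B black
    E gray
      D gray
      D black
    E black
  L black
  M→D: D black — skip
  K gray
    K→E: E black — skip
  K black
  C gray
    G gray
      I gray
        H gray
          H→E: E black — skip
          J gray
            J→K: K black — skip
            J→D: D black — skip
            J→B: B black — skip
          J black
        H black
        I→B: B black — skip
        I→G: G is gray → back edge
First back edge: I → G.

I->G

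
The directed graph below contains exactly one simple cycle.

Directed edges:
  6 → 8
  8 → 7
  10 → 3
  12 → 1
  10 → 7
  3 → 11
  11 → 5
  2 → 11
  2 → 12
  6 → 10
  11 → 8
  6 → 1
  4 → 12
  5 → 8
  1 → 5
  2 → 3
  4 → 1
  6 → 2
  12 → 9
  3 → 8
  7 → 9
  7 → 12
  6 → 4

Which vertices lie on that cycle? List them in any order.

1, 5, 7, 8, 12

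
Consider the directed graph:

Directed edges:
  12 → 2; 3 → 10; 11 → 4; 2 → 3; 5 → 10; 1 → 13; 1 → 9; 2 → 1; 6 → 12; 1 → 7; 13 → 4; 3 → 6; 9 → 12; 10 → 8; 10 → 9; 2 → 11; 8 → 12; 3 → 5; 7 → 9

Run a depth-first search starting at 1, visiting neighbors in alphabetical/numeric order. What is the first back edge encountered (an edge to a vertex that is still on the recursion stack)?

2→1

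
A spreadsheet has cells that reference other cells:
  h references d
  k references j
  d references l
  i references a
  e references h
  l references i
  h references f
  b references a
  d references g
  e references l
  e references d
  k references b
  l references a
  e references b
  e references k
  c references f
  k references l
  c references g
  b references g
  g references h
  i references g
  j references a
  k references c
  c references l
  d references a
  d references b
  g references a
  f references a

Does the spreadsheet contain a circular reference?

DFS with white/gray/black marking, starting from e:
e gray
  d gray
    l gray
      i gray
        a gray
        a black
        g gray
          g→a: a black — skip
          h gray
            f gray
              f→a: a black — skip
            f black
            h→d: d is gray → back edge
Back edge found, so a cycle exists: d → l → i → g → h → d.

Yes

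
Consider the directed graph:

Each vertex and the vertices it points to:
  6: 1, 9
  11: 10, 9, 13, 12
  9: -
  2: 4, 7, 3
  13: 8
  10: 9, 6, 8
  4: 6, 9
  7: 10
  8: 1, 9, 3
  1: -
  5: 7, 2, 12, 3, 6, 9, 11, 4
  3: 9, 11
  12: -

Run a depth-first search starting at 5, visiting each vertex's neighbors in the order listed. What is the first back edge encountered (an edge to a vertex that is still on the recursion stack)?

11->10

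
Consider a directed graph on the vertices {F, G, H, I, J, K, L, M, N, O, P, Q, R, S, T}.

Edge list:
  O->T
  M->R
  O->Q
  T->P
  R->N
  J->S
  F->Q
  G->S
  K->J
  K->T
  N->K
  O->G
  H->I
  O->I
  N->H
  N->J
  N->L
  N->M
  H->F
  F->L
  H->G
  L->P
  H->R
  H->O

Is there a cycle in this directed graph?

Yes

DFS with white/gray/black marking, starting from L:
L gray
  P gray
  P black
L black
F gray
  F→L: L black — skip
  Q gray
  Q black
F black
G gray
  S gray
  S black
G black
H gray
  H→G: G black — skip
  H→F: F black — skip
  R gray
    N gray
      M gray
        M→R: R is gray → back edge
Back edge found, so a cycle exists: R → N → M → R.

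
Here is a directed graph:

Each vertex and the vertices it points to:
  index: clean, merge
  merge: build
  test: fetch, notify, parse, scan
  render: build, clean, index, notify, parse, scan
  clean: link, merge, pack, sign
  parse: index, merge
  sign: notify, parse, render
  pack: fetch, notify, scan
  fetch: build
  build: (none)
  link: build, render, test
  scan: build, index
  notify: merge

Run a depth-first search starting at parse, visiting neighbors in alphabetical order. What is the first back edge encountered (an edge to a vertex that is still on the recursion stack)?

DFS from parse (visiting neighbors in alphabetical order); mark gray on enter, black on exit:
parse gray
  index gray
    clean gray
      link gray
        build gray
        build black
        render gray
          render→build: build black — skip
          render→clean: clean is gray → back edge
First back edge: render → clean.

render->clean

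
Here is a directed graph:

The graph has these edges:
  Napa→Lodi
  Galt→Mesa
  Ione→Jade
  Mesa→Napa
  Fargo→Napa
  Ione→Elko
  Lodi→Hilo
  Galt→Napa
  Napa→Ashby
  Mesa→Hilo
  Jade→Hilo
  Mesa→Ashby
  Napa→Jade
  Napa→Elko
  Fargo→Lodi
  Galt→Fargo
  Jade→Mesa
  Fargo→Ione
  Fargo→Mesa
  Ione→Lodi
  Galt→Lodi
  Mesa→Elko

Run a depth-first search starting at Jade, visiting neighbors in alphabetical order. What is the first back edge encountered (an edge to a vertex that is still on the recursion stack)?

DFS from Jade (visiting neighbors in alphabetical order); mark gray on enter, black on exit:
Jade gray
  Hilo gray
  Hilo black
  Mesa gray
    Ashby gray
    Ashby black
    Elko gray
    Elko black
    Mesa→Hilo: Hilo black — skip
    Napa gray
      Napa→Ashby: Ashby black — skip
      Napa→Elko: Elko black — skip
      Napa→Jade: Jade is gray → back edge
First back edge: Napa → Jade.

Napa->Jade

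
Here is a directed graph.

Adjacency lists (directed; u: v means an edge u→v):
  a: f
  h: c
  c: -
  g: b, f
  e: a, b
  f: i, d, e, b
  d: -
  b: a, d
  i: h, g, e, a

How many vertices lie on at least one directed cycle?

6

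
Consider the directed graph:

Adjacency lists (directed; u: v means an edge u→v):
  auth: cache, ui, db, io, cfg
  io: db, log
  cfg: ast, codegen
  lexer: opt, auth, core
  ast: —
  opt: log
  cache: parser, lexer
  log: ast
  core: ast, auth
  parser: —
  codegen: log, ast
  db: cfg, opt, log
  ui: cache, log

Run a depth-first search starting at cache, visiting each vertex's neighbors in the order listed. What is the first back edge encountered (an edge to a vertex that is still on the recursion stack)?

DFS from cache (visiting each vertex's neighbors in the order listed); mark gray on enter, black on exit:
cache gray
  parser gray
  parser black
  lexer gray
    opt gray
      log gray
        ast gray
        ast black
      log black
    opt black
    auth gray
      auth→cache: cache is gray → back edge
First back edge: auth → cache.

auth->cache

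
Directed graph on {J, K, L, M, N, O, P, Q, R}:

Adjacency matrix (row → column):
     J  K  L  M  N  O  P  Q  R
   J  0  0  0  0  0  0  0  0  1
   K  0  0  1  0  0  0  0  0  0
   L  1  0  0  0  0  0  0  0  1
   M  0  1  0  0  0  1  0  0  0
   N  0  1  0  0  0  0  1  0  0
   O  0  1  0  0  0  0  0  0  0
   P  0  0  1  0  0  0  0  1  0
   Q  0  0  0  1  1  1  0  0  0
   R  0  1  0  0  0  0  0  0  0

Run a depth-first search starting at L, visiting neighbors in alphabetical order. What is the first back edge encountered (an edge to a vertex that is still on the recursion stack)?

K→L

DFS from L (visiting neighbors in alphabetical order); mark gray on enter, black on exit:
L gray
  J gray
    R gray
      K gray
        K→L: L is gray → back edge
First back edge: K → L.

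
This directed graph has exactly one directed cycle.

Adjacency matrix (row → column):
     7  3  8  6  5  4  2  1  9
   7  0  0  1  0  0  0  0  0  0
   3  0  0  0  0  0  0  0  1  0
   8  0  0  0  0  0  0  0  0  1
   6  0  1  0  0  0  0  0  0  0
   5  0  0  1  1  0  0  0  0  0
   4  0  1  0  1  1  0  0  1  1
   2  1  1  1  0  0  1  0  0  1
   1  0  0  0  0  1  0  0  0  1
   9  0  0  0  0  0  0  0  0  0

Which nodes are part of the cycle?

1, 3, 5, 6

DFS with gray/black marking from 1:
1 gray
  5 gray
    6 gray
      3 gray
        3→1: 1 is gray → back edge
Back edge closes the cycle 1 → 5 → 6 → 3 → 1; its vertices are {1, 3, 5, 6}.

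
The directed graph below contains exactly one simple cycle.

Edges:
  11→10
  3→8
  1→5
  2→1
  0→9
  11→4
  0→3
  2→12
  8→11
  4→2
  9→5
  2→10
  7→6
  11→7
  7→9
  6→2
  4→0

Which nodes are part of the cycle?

0, 3, 4, 8, 11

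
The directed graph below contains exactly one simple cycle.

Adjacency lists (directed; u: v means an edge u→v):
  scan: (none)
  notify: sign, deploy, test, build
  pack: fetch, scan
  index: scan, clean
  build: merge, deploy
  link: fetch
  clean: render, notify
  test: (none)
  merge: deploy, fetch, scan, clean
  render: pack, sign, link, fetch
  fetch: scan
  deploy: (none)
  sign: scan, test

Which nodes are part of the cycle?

build, clean, merge, notify

DFS with gray/black marking from clean:
clean gray
  render gray
    pack gray
      fetch gray
        scan gray
        scan black
      fetch black
      pack→scan: scan black — skip
    pack black
    sign gray
      sign→scan: scan black — skip
      test gray
      test black
    sign black
    link gray
      link→fetch: fetch black — skip
    link black
    render→fetch: fetch black — skip
  render black
  notify gray
    notify→sign: sign black — skip
    deploy gray
    deploy black
    notify→test: test black — skip
    build gray
      merge gray
        merge→deploy: deploy black — skip
        merge→fetch: fetch black — skip
        merge→scan: scan black — skip
        merge→clean: clean is gray → back edge
Back edge closes the cycle clean → notify → build → merge → clean; its vertices are {build, clean, merge, notify}.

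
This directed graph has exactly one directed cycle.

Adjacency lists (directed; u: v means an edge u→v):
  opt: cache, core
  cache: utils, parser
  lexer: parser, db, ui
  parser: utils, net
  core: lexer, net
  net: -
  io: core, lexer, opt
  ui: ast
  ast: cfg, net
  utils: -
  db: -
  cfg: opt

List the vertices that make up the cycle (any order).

DFS with gray/black marking from lexer:
lexer gray
  parser gray
    utils gray
    utils black
    net gray
    net black
  parser black
  db gray
  db black
  ui gray
    ast gray
      cfg gray
        opt gray
          cache gray
            cache→utils: utils black — skip
            cache→parser: parser black — skip
          cache black
          core gray
            core→lexer: lexer is gray → back edge
Back edge closes the cycle lexer → ui → ast → cfg → opt → core → lexer; its vertices are {ui, ast, cfg, opt, core, lexer}.

ui, ast, cfg, opt, core, lexer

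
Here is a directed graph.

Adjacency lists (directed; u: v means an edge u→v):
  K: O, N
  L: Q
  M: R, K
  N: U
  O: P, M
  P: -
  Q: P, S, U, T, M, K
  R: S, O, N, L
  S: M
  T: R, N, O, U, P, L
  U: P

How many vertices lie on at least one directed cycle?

A vertex is on a directed cycle iff it belongs to a strongly connected component of size ≥ 2 (or has a self-loop).
The vertices on cycles are {K, L, M, O, Q, R, S, T} — 8 in total.

8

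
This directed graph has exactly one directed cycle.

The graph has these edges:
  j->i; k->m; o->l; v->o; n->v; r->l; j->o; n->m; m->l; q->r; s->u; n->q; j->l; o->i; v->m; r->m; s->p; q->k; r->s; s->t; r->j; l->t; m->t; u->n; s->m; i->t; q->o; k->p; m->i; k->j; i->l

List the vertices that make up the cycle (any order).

DFS with gray/black marking from n:
n gray
  m gray
    t gray
    t black
    i gray
      l gray
        l→t: t black — skip
      l black
      i→t: t black — skip
    i black
    m→l: l black — skip
  m black
  q gray
    r gray
      r→l: l black — skip
      r→m: m black — skip
      s gray
        s→m: m black — skip
        p gray
        p black
        u gray
          u→n: n is gray → back edge
Back edge closes the cycle n → q → r → s → u → n; its vertices are {n, q, r, s, u}.

n, q, r, s, u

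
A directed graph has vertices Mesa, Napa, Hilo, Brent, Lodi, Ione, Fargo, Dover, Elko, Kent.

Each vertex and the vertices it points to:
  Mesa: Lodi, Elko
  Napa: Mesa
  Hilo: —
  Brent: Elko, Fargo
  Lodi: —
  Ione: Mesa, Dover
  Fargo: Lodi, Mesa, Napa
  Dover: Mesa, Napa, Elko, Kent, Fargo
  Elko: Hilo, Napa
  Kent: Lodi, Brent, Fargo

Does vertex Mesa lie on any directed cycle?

Yes

Mesa is on a cycle iff Mesa can reach itself via ≥1 edge.
Mesa → Elko → Napa → Mesa — yes.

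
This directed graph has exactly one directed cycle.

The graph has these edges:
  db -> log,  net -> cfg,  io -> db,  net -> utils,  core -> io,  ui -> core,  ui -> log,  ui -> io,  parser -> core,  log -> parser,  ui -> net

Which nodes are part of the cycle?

DFS with gray/black marking from io:
io gray
  db gray
    log gray
      parser gray
        core gray
          core→io: io is gray → back edge
Back edge closes the cycle io → db → log → parser → core → io; its vertices are {db, io, log, core, parser}.

db, io, log, core, parser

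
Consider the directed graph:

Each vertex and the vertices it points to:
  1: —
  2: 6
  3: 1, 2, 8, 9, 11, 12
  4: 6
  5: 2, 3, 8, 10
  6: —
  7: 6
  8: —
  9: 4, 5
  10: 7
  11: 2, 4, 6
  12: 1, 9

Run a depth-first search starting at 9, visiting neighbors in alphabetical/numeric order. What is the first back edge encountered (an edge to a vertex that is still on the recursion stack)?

3→9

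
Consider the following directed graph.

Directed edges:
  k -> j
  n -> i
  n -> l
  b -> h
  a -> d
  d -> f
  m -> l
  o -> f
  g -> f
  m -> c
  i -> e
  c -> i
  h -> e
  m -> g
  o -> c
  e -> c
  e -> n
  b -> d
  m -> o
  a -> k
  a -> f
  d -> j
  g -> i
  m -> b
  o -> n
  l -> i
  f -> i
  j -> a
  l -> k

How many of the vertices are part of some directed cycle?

A vertex is on a directed cycle iff it belongs to a strongly connected component of size ≥ 2 (or has a self-loop).
The vertices on cycles are {a, c, d, e, f, i, j, k, l, n} — 10 in total.

10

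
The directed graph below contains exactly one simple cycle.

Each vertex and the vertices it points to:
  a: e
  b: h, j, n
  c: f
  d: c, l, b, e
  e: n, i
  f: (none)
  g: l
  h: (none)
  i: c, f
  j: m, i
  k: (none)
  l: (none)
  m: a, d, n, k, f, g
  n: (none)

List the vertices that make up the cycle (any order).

b, d, j, m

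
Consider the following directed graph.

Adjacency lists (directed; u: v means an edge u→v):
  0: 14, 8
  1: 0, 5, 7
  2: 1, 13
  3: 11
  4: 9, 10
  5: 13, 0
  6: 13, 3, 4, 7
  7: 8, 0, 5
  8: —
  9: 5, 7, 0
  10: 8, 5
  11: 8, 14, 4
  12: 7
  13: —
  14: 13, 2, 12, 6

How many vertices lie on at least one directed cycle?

13

A vertex is on a directed cycle iff it belongs to a strongly connected component of size ≥ 2 (or has a self-loop).
The vertices on cycles are {0, 1, 2, 3, 4, 5, 6, 7, 9, 10, 11, 12, 14} — 13 in total.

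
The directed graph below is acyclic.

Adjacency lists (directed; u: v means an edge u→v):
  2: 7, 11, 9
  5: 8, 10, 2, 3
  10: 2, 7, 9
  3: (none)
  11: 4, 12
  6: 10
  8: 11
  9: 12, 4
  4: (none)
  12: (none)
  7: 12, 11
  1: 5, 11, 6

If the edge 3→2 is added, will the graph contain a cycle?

No

Adding 3→2 creates a cycle iff 2 can already reach 3.
Explore from 2: no path reaches 3. The graph stays acyclic.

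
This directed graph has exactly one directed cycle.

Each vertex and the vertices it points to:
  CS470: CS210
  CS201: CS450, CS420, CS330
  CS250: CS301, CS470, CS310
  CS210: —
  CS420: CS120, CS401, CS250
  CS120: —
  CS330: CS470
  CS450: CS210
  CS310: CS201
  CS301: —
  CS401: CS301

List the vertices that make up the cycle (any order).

DFS with gray/black marking from CS250:
CS250 gray
  CS301 gray
  CS301 black
  CS470 gray
    CS210 gray
    CS210 black
  CS470 black
  CS310 gray
    CS201 gray
      CS450 gray
        CS450→CS210: CS210 black — skip
      CS450 black
      CS420 gray
        CS120 gray
        CS120 black
        CS401 gray
          CS401→CS301: CS301 black — skip
        CS401 black
        CS420→CS250: CS250 is gray → back edge
Back edge closes the cycle CS250 → CS310 → CS201 → CS420 → CS250; its vertices are {CS201, CS250, CS310, CS420}.

CS201, CS250, CS310, CS420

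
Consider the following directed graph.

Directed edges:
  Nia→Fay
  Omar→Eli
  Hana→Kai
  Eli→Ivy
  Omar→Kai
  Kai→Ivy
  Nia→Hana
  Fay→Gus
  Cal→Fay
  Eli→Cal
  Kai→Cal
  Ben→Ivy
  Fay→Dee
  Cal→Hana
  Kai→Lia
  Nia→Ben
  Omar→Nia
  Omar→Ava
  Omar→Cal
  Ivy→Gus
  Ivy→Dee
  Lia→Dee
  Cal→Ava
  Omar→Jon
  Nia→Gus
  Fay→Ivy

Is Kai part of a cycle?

Kai is on a cycle iff Kai can reach itself via ≥1 edge.
Kai → Cal → Hana → Kai — yes.

Yes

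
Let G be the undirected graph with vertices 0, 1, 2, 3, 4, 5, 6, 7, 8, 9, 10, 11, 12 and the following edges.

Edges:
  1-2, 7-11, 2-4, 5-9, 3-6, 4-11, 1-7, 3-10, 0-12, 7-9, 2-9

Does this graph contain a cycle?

DFS, tracking each vertex's parent; an edge to a visited non-parent vertex closes a cycle.
Start from 2:
visit 2 (parent –)
  visit 4 (parent 2)
    visit 11 (parent 4)
      11–4: parent, skip
      visit 7 (parent 11)
        7–11: parent, skip
        visit 9 (parent 7)
          9–7: parent, skip
          9–2: 2 visited and ≠ parent → cycle
Cycle: 2 – 4 – 11 – 7 – 9 – 2.

Yes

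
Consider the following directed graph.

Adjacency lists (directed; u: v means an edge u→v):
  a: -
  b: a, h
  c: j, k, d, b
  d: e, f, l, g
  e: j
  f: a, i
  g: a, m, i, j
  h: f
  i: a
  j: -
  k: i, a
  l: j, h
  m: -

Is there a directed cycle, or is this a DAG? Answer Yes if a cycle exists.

No

DFS with white/gray/black marking, starting from e:
e gray
  j gray
  j black
e black
a gray
a black
b gray
  b→a: a black — skip
  h gray
    f gray
      f→a: a black — skip
      i gray
        i→a: a black — skip
      i black
    f black
  h black
b black
c gray
  c→j: j black — skip
  k gray
    k→i: i black — skip
    k→a: a black — skip
  k black
  d gray
    d→e: e black — skip
    d→f: f black — skip
    l gray
      l→j: j black — skip
      l→h: h black — skip
    l black
    g gray
      g→a: a black — skip
      m gray
      m black
      g→i: i black — skip
      g→j: j black — skip
    g black
  d black
  c→b: b black — skip
c black
Every edge goes to a white or black vertex — no back edge, so the graph is acyclic.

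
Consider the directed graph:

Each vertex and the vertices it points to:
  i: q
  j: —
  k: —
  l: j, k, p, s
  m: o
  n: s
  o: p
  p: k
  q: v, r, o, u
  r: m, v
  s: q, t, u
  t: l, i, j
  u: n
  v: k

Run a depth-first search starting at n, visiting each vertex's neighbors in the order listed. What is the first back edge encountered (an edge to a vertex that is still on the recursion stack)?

DFS from n (visiting each vertex's neighbors in the order listed); mark gray on enter, black on exit:
n gray
  s gray
    q gray
      v gray
        k gray
        k black
      v black
      r gray
        m gray
          o gray
            p gray
              p→k: k black — skip
            p black
          o black
        m black
        r→v: v black — skip
      r black
      q→o: o black — skip
      u gray
        u→n: n is gray → back edge
First back edge: u → n.

u→n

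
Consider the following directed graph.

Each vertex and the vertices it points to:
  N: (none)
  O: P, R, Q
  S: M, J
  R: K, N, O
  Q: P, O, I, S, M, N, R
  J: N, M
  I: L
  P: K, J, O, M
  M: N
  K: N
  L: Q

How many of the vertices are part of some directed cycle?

6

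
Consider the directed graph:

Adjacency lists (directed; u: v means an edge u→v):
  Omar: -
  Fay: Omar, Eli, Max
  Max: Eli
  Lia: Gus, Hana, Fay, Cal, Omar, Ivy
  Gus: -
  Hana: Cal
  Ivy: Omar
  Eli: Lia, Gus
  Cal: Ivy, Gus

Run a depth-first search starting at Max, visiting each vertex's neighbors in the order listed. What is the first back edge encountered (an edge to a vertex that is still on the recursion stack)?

Fay->Eli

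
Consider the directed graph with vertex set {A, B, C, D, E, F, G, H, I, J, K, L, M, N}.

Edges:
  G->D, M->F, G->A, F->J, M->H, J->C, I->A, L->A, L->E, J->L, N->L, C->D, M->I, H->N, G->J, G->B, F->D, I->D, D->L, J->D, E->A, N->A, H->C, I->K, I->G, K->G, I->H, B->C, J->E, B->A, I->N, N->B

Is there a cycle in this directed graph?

DFS with white/gray/black marking, starting from H:
H gray
  C gray
    D gray
      L gray
        A gray
        A black
        E gray
          E→A: A black — skip
        E black
      L black
    D black
  C black
  N gray
    B gray
      B→C: C black — skip
      B→A: A black — skip
    B black
    N→L: L black — skip
    N→A: A black — skip
  N black
H black
F gray
  F→D: D black — skip
  J gray
    J→C: C black — skip
    J→L: L black — skip
    J→D: D black — skip
    J→E: E black — skip
  J black
F black
G gray
  G→A: A black — skip
  G→D: D black — skip
  G→J: J black — skip
  G→B: B black — skip
G black
I gray
  I→G: G black — skip
  I→N: N black — skip
  K gray
    K→G: G black — skip
  K black
  I→D: D black — skip
  I→H: H black — skip
  I→A: A black — skip
I black
M gray
  M→H: H black — skip
  M→I: I black — skip
  M→F: F black — skip
M black
Every edge goes to a white or black vertex — no back edge, so the graph is acyclic.

No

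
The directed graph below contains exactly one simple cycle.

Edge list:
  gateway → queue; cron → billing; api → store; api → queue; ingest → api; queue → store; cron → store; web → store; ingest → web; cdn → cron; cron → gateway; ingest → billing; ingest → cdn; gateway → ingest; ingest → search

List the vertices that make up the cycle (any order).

cdn, cron, ingest, gateway

DFS with gray/black marking from cron:
cron gray
  gateway gray
    queue gray
      store gray
      store black
    queue black
    ingest gray
      web gray
        web→store: store black — skip
      web black
      search gray
      search black
      api gray
        api→store: store black — skip
        api→queue: queue black — skip
      api black
      billing gray
      billing black
      cdn gray
        cdn→cron: cron is gray → back edge
Back edge closes the cycle cron → gateway → ingest → cdn → cron; its vertices are {cdn, cron, ingest, gateway}.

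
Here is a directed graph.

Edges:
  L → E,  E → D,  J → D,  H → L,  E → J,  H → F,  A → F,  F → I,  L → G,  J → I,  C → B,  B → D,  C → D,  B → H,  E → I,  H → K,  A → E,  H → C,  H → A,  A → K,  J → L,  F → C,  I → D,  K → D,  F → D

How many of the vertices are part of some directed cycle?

8

A vertex is on a directed cycle iff it belongs to a strongly connected component of size ≥ 2 (or has a self-loop).
The vertices on cycles are {A, B, C, E, F, H, J, L} — 8 in total.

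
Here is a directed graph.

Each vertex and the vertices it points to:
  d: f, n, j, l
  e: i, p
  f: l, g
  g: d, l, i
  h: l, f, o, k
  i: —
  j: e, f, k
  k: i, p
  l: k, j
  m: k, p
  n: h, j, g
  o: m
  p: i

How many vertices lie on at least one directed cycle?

A vertex is on a directed cycle iff it belongs to a strongly connected component of size ≥ 2 (or has a self-loop).
The vertices on cycles are {d, f, g, h, j, l, n} — 7 in total.

7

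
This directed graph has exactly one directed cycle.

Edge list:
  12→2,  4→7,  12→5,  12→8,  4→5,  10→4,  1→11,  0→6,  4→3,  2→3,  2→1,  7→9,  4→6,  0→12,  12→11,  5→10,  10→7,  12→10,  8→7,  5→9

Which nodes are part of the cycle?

4, 5, 10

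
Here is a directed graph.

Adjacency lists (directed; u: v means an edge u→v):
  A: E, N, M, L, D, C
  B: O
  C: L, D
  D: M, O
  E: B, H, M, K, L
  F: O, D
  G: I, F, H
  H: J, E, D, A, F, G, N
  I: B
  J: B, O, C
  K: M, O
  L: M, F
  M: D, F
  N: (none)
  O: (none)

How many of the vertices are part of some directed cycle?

7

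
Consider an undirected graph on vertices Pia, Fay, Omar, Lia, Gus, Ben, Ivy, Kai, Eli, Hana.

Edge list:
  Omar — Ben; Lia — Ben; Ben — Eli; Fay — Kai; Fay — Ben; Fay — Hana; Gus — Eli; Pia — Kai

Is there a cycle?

No

DFS, tracking each vertex's parent; an edge to a visited non-parent vertex closes a cycle.
Start from Eli:
visit Eli (parent –)
  visit Gus (parent Eli)
    Gus–Eli: parent, skip
  visit Ben (parent Eli)
    visit Fay (parent Ben)
      visit Hana (parent Fay)
        Hana–Fay: parent, skip
      visit Kai (parent Fay)
        visit Pia (parent Kai)
          Pia–Kai: parent, skip
        Kai–Fay: parent, skip
      Fay–Ben: parent, skip
    Ben–Eli: parent, skip
    visit Lia (parent Ben)
      Lia–Ben: parent, skip
    visit Omar (parent Ben)
      Omar–Ben: parent, skip
visit Ivy (parent –)
No non-parent visited neighbor found — the graph is a forest.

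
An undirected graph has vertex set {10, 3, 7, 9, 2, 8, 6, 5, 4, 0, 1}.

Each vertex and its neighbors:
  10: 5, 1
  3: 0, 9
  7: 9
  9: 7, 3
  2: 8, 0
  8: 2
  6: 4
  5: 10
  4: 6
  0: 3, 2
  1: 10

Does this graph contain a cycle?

No

DFS, tracking each vertex's parent; an edge to a visited non-parent vertex closes a cycle.
Start from 1:
visit 1 (parent –)
  visit 10 (parent 1)
    visit 5 (parent 10)
      5–10: parent, skip
    10–1: parent, skip
visit 3 (parent –)
  visit 0 (parent 3)
    0–3: parent, skip
    visit 2 (parent 0)
      visit 8 (parent 2)
        8–2: parent, skip
      2–0: parent, skip
  visit 9 (parent 3)
    visit 7 (parent 9)
      7–9: parent, skip
    9–3: parent, skip
visit 6 (parent –)
  visit 4 (parent 6)
    4–6: parent, skip
No non-parent visited neighbor found — the graph is a forest.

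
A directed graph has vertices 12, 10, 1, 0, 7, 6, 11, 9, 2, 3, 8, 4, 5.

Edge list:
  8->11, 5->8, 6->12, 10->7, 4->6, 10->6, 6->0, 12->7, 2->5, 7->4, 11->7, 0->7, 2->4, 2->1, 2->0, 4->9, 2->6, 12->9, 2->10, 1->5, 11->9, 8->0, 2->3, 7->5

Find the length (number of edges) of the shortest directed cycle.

For each vertex v, BFS finds the shortest path from v back to v.
The shortest such closed walk is 6 → 12 → 7 → 4 → 6, length 4.

4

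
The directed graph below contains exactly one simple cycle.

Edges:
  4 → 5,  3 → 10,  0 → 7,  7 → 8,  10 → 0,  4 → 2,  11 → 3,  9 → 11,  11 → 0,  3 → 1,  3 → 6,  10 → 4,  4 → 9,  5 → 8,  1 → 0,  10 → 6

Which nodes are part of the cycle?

3, 4, 9, 10, 11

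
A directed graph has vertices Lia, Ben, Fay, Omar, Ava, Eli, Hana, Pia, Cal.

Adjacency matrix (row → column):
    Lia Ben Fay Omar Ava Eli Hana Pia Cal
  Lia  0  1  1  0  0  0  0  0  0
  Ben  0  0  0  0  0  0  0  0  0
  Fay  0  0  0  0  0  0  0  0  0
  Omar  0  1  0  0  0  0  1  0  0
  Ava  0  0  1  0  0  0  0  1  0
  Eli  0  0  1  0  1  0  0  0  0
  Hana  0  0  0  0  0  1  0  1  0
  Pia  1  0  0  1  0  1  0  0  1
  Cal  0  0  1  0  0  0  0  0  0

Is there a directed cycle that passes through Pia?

Yes

Pia is on a cycle iff Pia can reach itself via ≥1 edge.
Pia → Omar → Hana → Pia — yes.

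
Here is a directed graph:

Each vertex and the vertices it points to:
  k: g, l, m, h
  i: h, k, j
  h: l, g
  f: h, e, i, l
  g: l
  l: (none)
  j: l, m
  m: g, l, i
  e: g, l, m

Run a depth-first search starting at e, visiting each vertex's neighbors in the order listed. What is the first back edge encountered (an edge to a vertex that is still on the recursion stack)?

DFS from e (visiting each vertex's neighbors in the order listed); mark gray on enter, black on exit:
e gray
  g gray
    l gray
    l black
  g black
  e→l: l black — skip
  m gray
    m→g: g black — skip
    m→l: l black — skip
    i gray
      h gray
        h→l: l black — skip
        h→g: g black — skip
      h black
      k gray
        k→g: g black — skip
        k→l: l black — skip
        k→m: m is gray → back edge
First back edge: k → m.

k→m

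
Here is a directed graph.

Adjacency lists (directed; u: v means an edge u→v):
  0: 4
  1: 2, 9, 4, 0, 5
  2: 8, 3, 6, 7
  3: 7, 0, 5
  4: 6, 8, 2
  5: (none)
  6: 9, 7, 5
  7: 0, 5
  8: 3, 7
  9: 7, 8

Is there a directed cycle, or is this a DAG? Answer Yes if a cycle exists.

DFS with white/gray/black marking, starting from 0:
0 gray
  4 gray
    6 gray
      9 gray
        7 gray
          7→0: 0 is gray → back edge
Back edge found, so a cycle exists: 0 → 4 → 6 → 9 → 7 → 0.

Yes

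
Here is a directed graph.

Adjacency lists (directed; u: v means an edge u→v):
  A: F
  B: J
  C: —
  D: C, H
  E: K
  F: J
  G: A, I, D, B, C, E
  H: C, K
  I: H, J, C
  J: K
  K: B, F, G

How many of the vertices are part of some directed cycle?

10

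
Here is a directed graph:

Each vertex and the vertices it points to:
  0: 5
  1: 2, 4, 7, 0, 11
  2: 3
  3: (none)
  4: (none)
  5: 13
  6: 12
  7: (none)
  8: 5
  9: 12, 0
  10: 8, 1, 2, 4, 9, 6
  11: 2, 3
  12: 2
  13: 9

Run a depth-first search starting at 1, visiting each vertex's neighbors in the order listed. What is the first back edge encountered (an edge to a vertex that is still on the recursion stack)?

9->0

DFS from 1 (visiting each vertex's neighbors in the order listed); mark gray on enter, black on exit:
1 gray
  2 gray
    3 gray
    3 black
  2 black
  4 gray
  4 black
  7 gray
  7 black
  0 gray
    5 gray
      13 gray
        9 gray
          12 gray
            12→2: 2 black — skip
          12 black
          9→0: 0 is gray → back edge
First back edge: 9 → 0.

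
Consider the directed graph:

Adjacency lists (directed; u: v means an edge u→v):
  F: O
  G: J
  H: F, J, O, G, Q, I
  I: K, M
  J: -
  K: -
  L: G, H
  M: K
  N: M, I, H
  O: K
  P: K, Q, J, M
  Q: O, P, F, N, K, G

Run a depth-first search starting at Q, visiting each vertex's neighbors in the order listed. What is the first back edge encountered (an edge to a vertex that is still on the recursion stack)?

DFS from Q (visiting each vertex's neighbors in the order listed); mark gray on enter, black on exit:
Q gray
  O gray
    K gray
    K black
  O black
  P gray
    P→K: K black — skip
    P→Q: Q is gray → back edge
First back edge: P → Q.

P->Q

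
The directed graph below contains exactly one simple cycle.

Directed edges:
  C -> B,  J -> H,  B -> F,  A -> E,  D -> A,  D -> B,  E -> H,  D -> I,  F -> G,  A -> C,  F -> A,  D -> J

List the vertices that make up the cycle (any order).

A, B, C, F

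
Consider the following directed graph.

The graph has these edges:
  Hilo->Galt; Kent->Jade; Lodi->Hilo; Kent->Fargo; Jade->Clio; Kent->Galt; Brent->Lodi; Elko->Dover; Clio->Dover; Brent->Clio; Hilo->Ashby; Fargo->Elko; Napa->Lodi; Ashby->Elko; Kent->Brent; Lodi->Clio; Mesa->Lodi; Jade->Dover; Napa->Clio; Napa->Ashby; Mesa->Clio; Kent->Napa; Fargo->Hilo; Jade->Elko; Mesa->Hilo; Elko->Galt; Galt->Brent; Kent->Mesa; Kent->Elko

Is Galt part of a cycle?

Galt is on a cycle iff Galt can reach itself via ≥1 edge.
Galt → Brent → Lodi → Hilo → Galt — yes.

Yes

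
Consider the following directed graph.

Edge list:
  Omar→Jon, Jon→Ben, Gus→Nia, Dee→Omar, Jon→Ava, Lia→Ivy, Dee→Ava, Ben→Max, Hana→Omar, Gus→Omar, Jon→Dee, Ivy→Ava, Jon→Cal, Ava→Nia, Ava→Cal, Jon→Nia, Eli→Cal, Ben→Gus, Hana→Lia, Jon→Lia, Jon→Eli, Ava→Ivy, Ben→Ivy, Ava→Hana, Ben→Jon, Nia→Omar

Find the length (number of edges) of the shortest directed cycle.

For each vertex v, BFS finds the shortest path from v back to v.
The shortest such closed walk is Ben → Jon → Ben, length 2.

2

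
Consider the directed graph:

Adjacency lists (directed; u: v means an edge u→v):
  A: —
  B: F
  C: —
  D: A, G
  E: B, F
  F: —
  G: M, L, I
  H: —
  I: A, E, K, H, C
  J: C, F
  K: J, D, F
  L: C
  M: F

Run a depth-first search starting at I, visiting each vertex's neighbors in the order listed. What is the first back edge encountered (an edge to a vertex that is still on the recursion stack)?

DFS from I (visiting each vertex's neighbors in the order listed); mark gray on enter, black on exit:
I gray
  A gray
  A black
  E gray
    B gray
      F gray
      F black
    B black
    E→F: F black — skip
  E black
  K gray
    J gray
      C gray
      C black
      J→F: F black — skip
    J black
    D gray
      D→A: A black — skip
      G gray
        M gray
          M→F: F black — skip
        M black
        L gray
          L→C: C black — skip
        L black
        G→I: I is gray → back edge
First back edge: G → I.

G->I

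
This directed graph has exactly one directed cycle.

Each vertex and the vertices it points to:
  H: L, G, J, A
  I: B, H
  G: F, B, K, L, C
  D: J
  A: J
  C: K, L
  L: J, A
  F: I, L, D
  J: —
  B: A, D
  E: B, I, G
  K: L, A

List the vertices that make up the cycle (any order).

DFS with gray/black marking from G:
G gray
  F gray
    I gray
      B gray
        A gray
          J gray
          J black
        A black
        D gray
          D→J: J black — skip
        D black
      B black
      H gray
        L gray
          L→J: J black — skip
          L→A: A black — skip
        L black
        H→G: G is gray → back edge
Back edge closes the cycle G → F → I → H → G; its vertices are {F, G, H, I}.

F, G, H, I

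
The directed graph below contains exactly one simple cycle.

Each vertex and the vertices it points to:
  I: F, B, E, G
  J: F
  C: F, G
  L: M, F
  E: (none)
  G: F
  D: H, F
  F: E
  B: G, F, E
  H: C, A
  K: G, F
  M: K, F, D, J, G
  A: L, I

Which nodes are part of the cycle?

A, D, H, L, M

DFS with gray/black marking from L:
L gray
  M gray
    K gray
      G gray
        F gray
          E gray
          E black
        F black
      G black
      K→F: F black — skip
    K black
    M→F: F black — skip
    D gray
      H gray
        C gray
          C→F: F black — skip
          C→G: G black — skip
        C black
        A gray
          A→L: L is gray → back edge
Back edge closes the cycle L → M → D → H → A → L; its vertices are {A, D, H, L, M}.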